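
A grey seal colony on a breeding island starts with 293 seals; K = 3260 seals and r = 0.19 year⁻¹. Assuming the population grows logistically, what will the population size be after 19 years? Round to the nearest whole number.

2559 seals

A = (K − N₀)/N₀ = (3260 − 293)/293 = 10.126.
N(t) = K/(1 + A·e^(−rt)) = 3260/(1 + 10.126×e^(−0.19×19)).
e^(−3.61) = 0.027052; denominator = 1 + 10.126×0.027052 = 1.2739.
N = 3260/1.2739 = 2559.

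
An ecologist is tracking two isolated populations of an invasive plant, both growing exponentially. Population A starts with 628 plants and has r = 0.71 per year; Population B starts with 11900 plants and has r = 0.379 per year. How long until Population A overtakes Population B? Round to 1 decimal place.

Set 628·e^(0.71t) = 11900·e^(0.379t).
e^((0.71 − 0.379)t) = 11900/628 → e^(0.331·t) = 18.949.
0.331·t = ln(18.949) = 2.9418, so t = 2.9418/0.331 = 8.8875.

8.9 years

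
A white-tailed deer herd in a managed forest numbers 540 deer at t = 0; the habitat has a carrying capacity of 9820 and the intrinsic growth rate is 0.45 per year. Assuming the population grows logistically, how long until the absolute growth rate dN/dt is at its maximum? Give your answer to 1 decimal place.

Logistic growth is fastest at N = K/2 = 4910.
A = (K − N₀)/N₀ = 17.185. Set K/(1 + A·e^(−rt)) = K/2 → A·e^(−rt) = 1.
e^(−0.45t) = 1/17.185 = 0.0581897, so t = ln(17.185)/0.45 = 2.844/0.45 = 6.3201.

6.3 years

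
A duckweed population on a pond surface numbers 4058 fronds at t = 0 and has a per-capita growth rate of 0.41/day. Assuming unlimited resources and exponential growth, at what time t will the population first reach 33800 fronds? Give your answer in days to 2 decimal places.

5.17 days

Set N₀·e^(rt) = 33800: e^(0.41·t) = 33800/4058 = 8.3292.
0.41·t = ln(8.3292) = 2.1198, so t = 2.1198/0.41 = 5.1702.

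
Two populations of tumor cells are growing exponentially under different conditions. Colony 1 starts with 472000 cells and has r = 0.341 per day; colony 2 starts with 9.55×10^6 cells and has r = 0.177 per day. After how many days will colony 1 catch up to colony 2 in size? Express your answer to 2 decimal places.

18.34 days

Set 472000·e^(0.341t) = 9.55×10^6·e^(0.177t).
e^((0.341 − 0.177)t) = 9.55×10^6/472000 → e^(0.164·t) = 20.233.
0.164·t = ln(20.233) = 3.0073, so t = 3.0073/0.164 = 18.337.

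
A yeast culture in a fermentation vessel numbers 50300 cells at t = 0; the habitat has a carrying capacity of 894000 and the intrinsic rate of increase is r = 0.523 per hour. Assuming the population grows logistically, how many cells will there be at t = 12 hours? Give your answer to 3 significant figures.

A = (K − N₀)/N₀ = (894000 − 50300)/50300 = 16.773.
N(t) = K/(1 + A·e^(−rt)) = 894000/(1 + 16.773×e^(−0.523×12)).
e^(−6.276) = 0.0018809; denominator = 1 + 16.773×0.0018809 = 1.0315.
N = 894000/1.0315 = 866658.

867000 cells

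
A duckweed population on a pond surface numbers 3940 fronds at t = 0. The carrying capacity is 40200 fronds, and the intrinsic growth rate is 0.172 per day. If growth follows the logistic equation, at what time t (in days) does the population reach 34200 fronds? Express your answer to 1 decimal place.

A = (K − N₀)/N₀ = (40200 − 3940)/3940 = 9.203.
Solve 40200/(1 + 9.203·e^(−0.172t)) = 34200: 1 + 9.203·e^(−0.172t) = 1.1754, so e^(−0.172t) = 0.0190631.
−0.172·t = ln(0.0190631) = -3.96, so t = 3.96/0.172 = 23.023.

23.0 days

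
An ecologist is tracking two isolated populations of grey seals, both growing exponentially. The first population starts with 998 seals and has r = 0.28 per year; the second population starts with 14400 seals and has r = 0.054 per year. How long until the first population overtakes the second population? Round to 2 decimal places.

11.81 years

Set 998·e^(0.28t) = 14400·e^(0.054t).
e^((0.28 − 0.054)t) = 14400/998 → e^(0.226·t) = 14.429.
0.226·t = ln(14.429) = 2.6692, so t = 2.6692/0.226 = 11.811.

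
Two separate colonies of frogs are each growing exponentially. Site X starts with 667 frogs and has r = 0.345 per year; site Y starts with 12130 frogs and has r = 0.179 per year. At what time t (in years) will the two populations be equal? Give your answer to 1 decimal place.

17.5 years

Set 667·e^(0.345t) = 12130·e^(0.179t).
e^((0.345 − 0.179)t) = 12130/667 → e^(0.166·t) = 18.186.
0.166·t = ln(18.186) = 2.9006, so t = 2.9006/0.166 = 17.474.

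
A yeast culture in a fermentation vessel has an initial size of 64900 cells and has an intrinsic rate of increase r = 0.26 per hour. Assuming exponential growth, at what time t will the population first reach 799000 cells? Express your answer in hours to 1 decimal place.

Set N₀·e^(rt) = 799000: e^(0.26·t) = 799000/64900 = 12.311.
0.26·t = ln(12.311) = 2.5105, so t = 2.5105/0.26 = 9.6558.

9.7 hours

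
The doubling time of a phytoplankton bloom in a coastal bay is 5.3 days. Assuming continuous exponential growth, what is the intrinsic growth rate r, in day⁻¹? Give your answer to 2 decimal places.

0.13 per day

r = ln(2)/t_d = 0.6931/5.3 = 0.13078.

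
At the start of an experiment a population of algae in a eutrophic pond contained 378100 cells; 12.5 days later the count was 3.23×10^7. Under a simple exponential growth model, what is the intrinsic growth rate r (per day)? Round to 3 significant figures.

0.356 per day

From N(t) = N₀·e^(rt): e^(r·12.5) = 3.23×10^7/378100 = 85.427.
r·12.5 = ln(85.427) = 4.4477, so r = 4.4477/12.5 = 0.35581.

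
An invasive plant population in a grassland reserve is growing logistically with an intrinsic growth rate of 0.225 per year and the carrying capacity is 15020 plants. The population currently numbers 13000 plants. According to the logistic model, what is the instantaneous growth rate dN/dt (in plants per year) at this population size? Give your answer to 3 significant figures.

393 plants per year

dN/dt = rN(1 − N/K) = 0.225 × 13000 × (1 − 13000/15020).
1 − 13000/15020 = 0.13449; dN/dt = 0.225 × 13000 × 0.13449 = 393.38.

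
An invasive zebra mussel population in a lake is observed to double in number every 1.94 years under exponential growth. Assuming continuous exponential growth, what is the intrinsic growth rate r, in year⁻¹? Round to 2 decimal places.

0.36 per year

r = ln(2)/t_d = 0.6931/1.94 = 0.35729.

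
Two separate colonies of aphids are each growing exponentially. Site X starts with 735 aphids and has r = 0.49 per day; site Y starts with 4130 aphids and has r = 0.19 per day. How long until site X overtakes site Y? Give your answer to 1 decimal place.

Set 735·e^(0.49t) = 4130·e^(0.19t).
e^((0.49 − 0.19)t) = 4130/735 → e^(0.3·t) = 5.619.
0.3·t = ln(5.619) = 1.7262, so t = 1.7262/0.3 = 5.7539.

5.8 days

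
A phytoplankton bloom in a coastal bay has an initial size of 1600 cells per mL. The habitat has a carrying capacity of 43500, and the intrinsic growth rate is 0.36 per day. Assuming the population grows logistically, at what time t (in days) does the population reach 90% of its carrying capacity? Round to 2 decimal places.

A = (K − N₀)/N₀ = (43500 − 1600)/1600 = 26.188.
Solve 43500/(1 + 26.188·e^(−0.36t)) = 39150: 1 + 26.188·e^(−0.36t) = 1.1111, so e^(−0.36t) = 0.00424291.
−0.36·t = ln(0.00424291) = -5.4625, so t = 5.4625/0.36 = 15.174.

15.17 days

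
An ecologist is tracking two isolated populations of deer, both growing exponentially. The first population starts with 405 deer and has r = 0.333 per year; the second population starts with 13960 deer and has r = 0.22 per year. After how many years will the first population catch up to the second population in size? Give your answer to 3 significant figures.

31.3 years

Set 405·e^(0.333t) = 13960·e^(0.22t).
e^((0.333 − 0.22)t) = 13960/405 → e^(0.113·t) = 34.469.
0.113·t = ln(34.469) = 3.5401, so t = 3.5401/0.113 = 31.328.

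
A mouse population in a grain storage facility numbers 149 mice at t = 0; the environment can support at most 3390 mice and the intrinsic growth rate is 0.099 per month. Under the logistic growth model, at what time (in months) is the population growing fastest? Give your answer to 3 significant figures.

31.1 months

Logistic growth is fastest at N = K/2 = 1695.
A = (K − N₀)/N₀ = 21.752. Set K/(1 + A·e^(−rt)) = K/2 → A·e^(−rt) = 1.
e^(−0.099t) = 1/21.752 = 0.0459735, so t = ln(21.752)/0.099 = 3.0797/0.099 = 31.108.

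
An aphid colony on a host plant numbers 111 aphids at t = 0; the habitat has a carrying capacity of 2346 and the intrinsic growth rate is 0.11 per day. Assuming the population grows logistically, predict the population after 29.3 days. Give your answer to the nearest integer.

1302 aphids

A = (K − N₀)/N₀ = (2346 − 111)/111 = 20.135.
N(t) = K/(1 + A·e^(−rt)) = 2346/(1 + 20.135×e^(−0.11×29.3)).
e^(−3.223) = 0.039835; denominator = 1 + 20.135×0.039835 = 1.8021.
N = 2346/1.8021 = 1301.82.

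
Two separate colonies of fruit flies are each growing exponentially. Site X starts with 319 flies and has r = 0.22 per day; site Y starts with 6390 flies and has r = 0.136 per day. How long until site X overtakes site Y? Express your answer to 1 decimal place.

35.7 days

Set 319·e^(0.22t) = 6390·e^(0.136t).
e^((0.22 − 0.136)t) = 6390/319 → e^(0.084·t) = 20.031.
0.084·t = ln(20.031) = 2.9973, so t = 2.9973/0.084 = 35.682.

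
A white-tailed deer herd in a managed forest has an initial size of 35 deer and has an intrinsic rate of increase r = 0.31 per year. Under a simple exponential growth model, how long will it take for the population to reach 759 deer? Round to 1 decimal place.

Set N₀·e^(rt) = 759: e^(0.31·t) = 759/35 = 21.686.
0.31·t = ln(21.686) = 3.0767, so t = 3.0767/0.31 = 9.9247.

9.9 years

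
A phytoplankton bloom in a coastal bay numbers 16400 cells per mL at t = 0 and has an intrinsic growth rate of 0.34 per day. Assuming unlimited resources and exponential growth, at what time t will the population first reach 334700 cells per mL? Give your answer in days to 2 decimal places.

Set N₀·e^(rt) = 334700: e^(0.34·t) = 334700/16400 = 20.409.
0.34·t = ln(20.409) = 3.016, so t = 3.016/0.34 = 8.8705.

8.87 days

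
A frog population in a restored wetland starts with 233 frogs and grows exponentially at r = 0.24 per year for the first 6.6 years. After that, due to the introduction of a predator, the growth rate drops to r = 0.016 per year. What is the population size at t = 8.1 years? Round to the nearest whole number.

Phase 1: N(6.6) = 233·e^(0.24×6.6) = 233·e^1.584 = 1135.74.
Phase 2 runs for 8.1 − 6.6 = 1.5 years at r = 0.016.
N(8.1) = 1135.74·e^(0.016×1.5) = 1135.74·e^0.024 = 1163.33.

1163 frogs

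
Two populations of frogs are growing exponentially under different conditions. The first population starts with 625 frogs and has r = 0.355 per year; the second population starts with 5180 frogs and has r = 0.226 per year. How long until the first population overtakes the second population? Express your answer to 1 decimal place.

16.4 years

Set 625·e^(0.355t) = 5180·e^(0.226t).
e^((0.355 − 0.226)t) = 5180/625 → e^(0.129·t) = 8.288.
0.129·t = ln(8.288) = 2.1148, so t = 2.1148/0.129 = 16.394.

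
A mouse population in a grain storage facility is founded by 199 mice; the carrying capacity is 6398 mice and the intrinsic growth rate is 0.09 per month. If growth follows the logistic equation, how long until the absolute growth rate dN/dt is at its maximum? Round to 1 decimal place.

38.2 months

Logistic growth is fastest at N = K/2 = 3199.
A = (K − N₀)/N₀ = 31.151. Set K/(1 + A·e^(−rt)) = K/2 → A·e^(−rt) = 1.
e^(−0.09t) = 1/31.151 = 0.032102, so t = ln(31.151)/0.09 = 3.4388/0.09 = 38.209.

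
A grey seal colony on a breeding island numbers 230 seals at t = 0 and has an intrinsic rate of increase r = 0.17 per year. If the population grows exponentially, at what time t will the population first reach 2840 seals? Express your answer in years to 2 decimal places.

Set N₀·e^(rt) = 2840: e^(0.17·t) = 2840/230 = 12.348.
0.17·t = ln(12.348) = 2.5135, so t = 2.5135/0.17 = 14.785.

14.79 years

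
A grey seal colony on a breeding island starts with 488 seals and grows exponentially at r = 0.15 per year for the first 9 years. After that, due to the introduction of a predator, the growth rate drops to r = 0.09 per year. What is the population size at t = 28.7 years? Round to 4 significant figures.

Phase 1: N(9) = 488·e^(0.15×9) = 488·e^1.35 = 1882.42.
Phase 2 runs for 28.7 − 9 = 19.7 years at r = 0.09.
N(28.7) = 1882.42·e^(0.09×19.7) = 1882.42·e^1.773 = 11084.6.

11080 seals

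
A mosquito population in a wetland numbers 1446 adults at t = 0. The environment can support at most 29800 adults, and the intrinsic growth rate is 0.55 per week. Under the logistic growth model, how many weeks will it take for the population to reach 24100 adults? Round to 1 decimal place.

8.0 weeks

A = (K − N₀)/N₀ = (29800 − 1446)/1446 = 19.609.
Solve 29800/(1 + 19.609·e^(−0.55t)) = 24100: 1 + 19.609·e^(−0.55t) = 1.2365, so e^(−0.55t) = 0.0120618.
−0.55·t = ln(0.0120618) = -4.4177, so t = 4.4177/0.55 = 8.0322.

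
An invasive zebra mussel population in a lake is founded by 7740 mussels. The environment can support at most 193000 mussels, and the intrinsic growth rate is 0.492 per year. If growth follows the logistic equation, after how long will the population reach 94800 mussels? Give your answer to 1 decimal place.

A = (K − N₀)/N₀ = (193000 − 7740)/7740 = 23.935.
Solve 193000/(1 + 23.935·e^(−0.492t)) = 94800: 1 + 23.935·e^(−0.492t) = 2.0359, so e^(−0.492t) = 0.0432775.
−0.492·t = ln(0.0432775) = -3.1401, so t = 3.1401/0.492 = 6.3824.

6.4 years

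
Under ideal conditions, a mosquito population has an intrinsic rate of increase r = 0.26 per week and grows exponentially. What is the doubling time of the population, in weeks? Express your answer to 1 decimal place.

2.7 weeks

Doubling time t_d = ln(2)/r = 0.6931/0.26 = 2.666.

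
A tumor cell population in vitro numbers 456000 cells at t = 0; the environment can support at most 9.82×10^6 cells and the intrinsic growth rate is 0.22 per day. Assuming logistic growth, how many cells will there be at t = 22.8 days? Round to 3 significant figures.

A = (K − N₀)/N₀ = (9.82×10^6 − 456000)/456000 = 20.535.
N(t) = K/(1 + A·e^(−rt)) = 9.82×10^6/(1 + 20.535×e^(−0.22×22.8)).
e^(−5.016) = 0.006631; denominator = 1 + 20.535×0.006631 = 1.1362.
N = 9.82×10^6/1.1362 = 8.643087×10^6.

8640000 cells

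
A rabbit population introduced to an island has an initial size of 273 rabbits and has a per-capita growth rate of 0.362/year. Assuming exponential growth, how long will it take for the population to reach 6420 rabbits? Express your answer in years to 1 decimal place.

8.7 years

Set N₀·e^(rt) = 6420: e^(0.362·t) = 6420/273 = 23.516.
0.362·t = ln(23.516) = 3.1577, so t = 3.1577/0.362 = 8.7229.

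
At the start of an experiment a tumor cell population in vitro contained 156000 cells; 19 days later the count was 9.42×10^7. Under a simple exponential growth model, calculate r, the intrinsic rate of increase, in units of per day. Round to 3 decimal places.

0.337 per day

From N(t) = N₀·e^(rt): e^(r·19) = 9.42×10^7/156000 = 603.85.
r·19 = ln(603.85) = 6.4033, so r = 6.4033/19 = 0.33702.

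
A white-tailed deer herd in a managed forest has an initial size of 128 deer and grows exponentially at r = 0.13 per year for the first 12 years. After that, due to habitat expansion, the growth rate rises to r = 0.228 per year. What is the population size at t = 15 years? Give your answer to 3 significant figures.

1210 deer

Phase 1: N(12) = 128·e^(0.13×12) = 128·e^1.56 = 609.129.
Phase 2 runs for 15 − 12 = 3 years at r = 0.228.
N(15) = 609.129·e^(0.228×3) = 609.129·e^0.684 = 1207.17.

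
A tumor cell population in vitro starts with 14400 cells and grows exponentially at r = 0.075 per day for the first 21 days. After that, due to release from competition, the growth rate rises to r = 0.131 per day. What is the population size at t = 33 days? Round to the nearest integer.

335033 cells

Phase 1: N(21) = 14400·e^(0.075×21) = 14400·e^1.575 = 69562.7.
Phase 2 runs for 33 − 21 = 12 days at r = 0.131.
N(33) = 69562.7·e^(0.131×12) = 69562.7·e^1.572 = 335033.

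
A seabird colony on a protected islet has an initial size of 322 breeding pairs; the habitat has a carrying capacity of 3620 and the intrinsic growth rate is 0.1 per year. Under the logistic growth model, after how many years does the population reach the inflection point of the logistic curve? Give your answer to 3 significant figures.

23.3 years

Logistic growth is fastest at N = K/2 = 1810.
A = (K − N₀)/N₀ = 10.242. Set K/(1 + A·e^(−rt)) = K/2 → A·e^(−rt) = 1.
e^(−0.1t) = 1/10.242 = 0.0976349, so t = ln(10.242)/0.1 = 2.3265/0.1 = 23.265.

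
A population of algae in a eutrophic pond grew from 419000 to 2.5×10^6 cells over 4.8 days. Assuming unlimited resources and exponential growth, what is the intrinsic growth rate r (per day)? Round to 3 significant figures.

0.372 per day

From N(t) = N₀·e^(rt): e^(r·4.8) = 2.5×10^6/419000 = 5.9666.
r·4.8 = ln(5.9666) = 1.7862, so r = 1.7862/4.8 = 0.37212.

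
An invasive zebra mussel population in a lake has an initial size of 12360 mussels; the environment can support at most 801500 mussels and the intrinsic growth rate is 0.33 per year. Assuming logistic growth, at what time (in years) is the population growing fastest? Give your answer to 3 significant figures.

12.6 years

Logistic growth is fastest at N = K/2 = 400750.
A = (K − N₀)/N₀ = 63.846. Set K/(1 + A·e^(−rt)) = K/2 → A·e^(−rt) = 1.
e^(−0.33t) = 1/63.846 = 0.0156626, so t = ln(63.846)/0.33 = 4.1565/0.33 = 12.595.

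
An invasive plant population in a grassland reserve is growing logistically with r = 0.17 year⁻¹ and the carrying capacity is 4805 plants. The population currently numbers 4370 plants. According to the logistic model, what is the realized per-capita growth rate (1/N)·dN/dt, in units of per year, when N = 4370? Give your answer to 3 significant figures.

0.0154 per year

(1/N)·dN/dt = r(1 − N/K) = 0.17 × (1 − 4370/4805).
= 0.17 × 0.090531 = 0.01539.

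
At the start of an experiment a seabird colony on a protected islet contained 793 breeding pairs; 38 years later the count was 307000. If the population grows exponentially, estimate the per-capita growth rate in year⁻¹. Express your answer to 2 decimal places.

0.16 per year

From N(t) = N₀·e^(rt): e^(r·38) = 307000/793 = 387.14.
r·38 = ln(387.14) = 5.9588, so r = 5.9588/38 = 0.15681.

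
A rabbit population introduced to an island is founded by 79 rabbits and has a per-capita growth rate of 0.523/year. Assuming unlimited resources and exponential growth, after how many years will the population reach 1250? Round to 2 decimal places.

Set N₀·e^(rt) = 1250: e^(0.523·t) = 1250/79 = 15.823.
0.523·t = ln(15.823) = 2.7615, so t = 2.7615/0.523 = 5.28.

5.28 years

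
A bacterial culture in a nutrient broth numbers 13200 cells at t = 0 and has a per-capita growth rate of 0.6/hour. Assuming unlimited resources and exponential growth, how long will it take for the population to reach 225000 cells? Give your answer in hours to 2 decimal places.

Set N₀·e^(rt) = 225000: e^(0.6·t) = 225000/13200 = 17.045.
0.6·t = ln(17.045) = 2.8359, so t = 2.8359/0.6 = 4.7265.

4.73 hours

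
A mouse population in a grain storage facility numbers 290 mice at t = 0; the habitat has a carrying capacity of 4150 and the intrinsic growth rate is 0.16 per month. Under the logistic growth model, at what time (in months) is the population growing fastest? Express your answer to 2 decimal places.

Logistic growth is fastest at N = K/2 = 2075.
A = (K − N₀)/N₀ = 13.31. Set K/(1 + A·e^(−rt)) = K/2 → A·e^(−rt) = 1.
e^(−0.16t) = 1/13.31 = 0.0751295, so t = ln(13.31)/0.16 = 2.5885/0.16 = 16.178.

16.18 months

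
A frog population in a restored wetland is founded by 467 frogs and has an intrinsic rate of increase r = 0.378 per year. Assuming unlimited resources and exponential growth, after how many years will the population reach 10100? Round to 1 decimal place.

8.1 years

Set N₀·e^(rt) = 10100: e^(0.378·t) = 10100/467 = 21.627.
0.378·t = ln(21.627) = 3.074, so t = 3.074/0.378 = 8.1322.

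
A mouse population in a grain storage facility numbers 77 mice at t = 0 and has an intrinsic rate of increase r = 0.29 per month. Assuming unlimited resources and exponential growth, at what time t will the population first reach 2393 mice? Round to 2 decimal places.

Set N₀·e^(rt) = 2393: e^(0.29·t) = 2393/77 = 31.078.
0.29·t = ln(31.078) = 3.4365, so t = 3.4365/0.29 = 11.85.

11.85 months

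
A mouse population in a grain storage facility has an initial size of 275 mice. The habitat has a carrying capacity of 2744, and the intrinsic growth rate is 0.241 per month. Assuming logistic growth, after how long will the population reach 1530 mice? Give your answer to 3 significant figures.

A = (K − N₀)/N₀ = (2744 − 275)/275 = 8.9782.
Solve 2744/(1 + 8.9782·e^(−0.241t)) = 1530: 1 + 8.9782·e^(−0.241t) = 1.7935, so e^(−0.241t) = 0.0883769.
−0.241·t = ln(0.0883769) = -2.4261, so t = 2.4261/0.241 = 10.067.

10.1 months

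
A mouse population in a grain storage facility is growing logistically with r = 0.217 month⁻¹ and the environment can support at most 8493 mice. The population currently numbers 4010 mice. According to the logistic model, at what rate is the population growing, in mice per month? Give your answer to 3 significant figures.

dN/dt = rN(1 − N/K) = 0.217 × 4010 × (1 − 4010/8493).
1 − 4010/8493 = 0.52785; dN/dt = 0.217 × 4010 × 0.52785 = 459.32.

459 mice per month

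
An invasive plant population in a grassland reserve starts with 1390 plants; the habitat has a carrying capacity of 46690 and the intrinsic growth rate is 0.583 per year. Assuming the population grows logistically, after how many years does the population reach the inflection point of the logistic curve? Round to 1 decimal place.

6.0 years

Logistic growth is fastest at N = K/2 = 23345.
A = (K − N₀)/N₀ = 32.59. Set K/(1 + A·e^(−rt)) = K/2 → A·e^(−rt) = 1.
e^(−0.583t) = 1/32.59 = 0.0306843, so t = ln(32.59)/0.583 = 3.484/0.583 = 5.976.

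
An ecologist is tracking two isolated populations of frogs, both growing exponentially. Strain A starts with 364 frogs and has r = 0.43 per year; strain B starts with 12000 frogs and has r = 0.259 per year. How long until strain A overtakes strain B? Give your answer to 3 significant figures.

Set 364·e^(0.43t) = 12000·e^(0.259t).
e^((0.43 − 0.259)t) = 12000/364 → e^(0.171·t) = 32.967.
0.171·t = ln(32.967) = 3.4955, so t = 3.4955/0.171 = 20.442.

20.4 years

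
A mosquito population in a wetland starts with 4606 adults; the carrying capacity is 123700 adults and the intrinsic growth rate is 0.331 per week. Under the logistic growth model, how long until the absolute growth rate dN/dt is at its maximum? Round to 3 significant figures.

Logistic growth is fastest at N = K/2 = 61850.
A = (K − N₀)/N₀ = 25.856. Set K/(1 + A·e^(−rt)) = K/2 → A·e^(−rt) = 1.
e^(−0.331t) = 1/25.856 = 0.0386753, so t = ln(25.856)/0.331 = 3.2526/0.331 = 9.8264.

9.83 weeks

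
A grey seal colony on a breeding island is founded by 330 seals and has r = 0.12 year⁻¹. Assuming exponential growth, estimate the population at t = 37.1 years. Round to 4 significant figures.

N(t) = N₀·e^(rt) = 330 × e^(0.12×37.1) = 330 × e^4.452.
e^4.452 ≈ 85.798, so N ≈ 330 × 85.798 = 28313.5.

28310 seals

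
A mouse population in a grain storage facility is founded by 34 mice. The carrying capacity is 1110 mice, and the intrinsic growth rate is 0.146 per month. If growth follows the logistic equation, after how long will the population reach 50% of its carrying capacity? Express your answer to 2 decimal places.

23.66 months

A = (K − N₀)/N₀ = (1110 − 34)/34 = 31.647.
Solve 1110/(1 + 31.647·e^(−0.146t)) = 555: 1 + 31.647·e^(−0.146t) = 2, so e^(−0.146t) = 0.0315985.
−0.146·t = ln(0.0315985) = -3.4546, so t = 3.4546/0.146 = 23.662.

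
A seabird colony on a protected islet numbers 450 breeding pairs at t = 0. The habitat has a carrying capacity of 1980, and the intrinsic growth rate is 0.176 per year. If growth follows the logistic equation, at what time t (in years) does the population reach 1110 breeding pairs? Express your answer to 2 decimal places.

A = (K − N₀)/N₀ = (1980 − 450)/450 = 3.4.
Solve 1980/(1 + 3.4·e^(−0.176t)) = 1110: 1 + 3.4·e^(−0.176t) = 1.7838, so e^(−0.176t) = 0.230525.
−0.176·t = ln(0.230525) = -1.4674, so t = 1.4674/0.176 = 8.3375.

8.34 years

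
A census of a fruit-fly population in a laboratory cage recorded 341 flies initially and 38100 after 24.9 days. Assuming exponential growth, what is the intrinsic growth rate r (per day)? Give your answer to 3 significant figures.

From N(t) = N₀·e^(rt): e^(r·24.9) = 38100/341 = 111.73.
r·24.9 = ln(111.73) = 4.7161, so r = 4.7161/24.9 = 0.1894.

0.189 per day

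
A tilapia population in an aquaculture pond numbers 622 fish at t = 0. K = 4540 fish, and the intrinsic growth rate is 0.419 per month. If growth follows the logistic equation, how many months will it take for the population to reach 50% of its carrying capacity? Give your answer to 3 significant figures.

A = (K − N₀)/N₀ = (4540 − 622)/622 = 6.299.
Solve 4540/(1 + 6.299·e^(−0.419t)) = 2270: 1 + 6.299·e^(−0.419t) = 2, so e^(−0.419t) = 0.158754.
−0.419·t = ln(0.158754) = -1.8404, so t = 1.8404/0.419 = 4.3924.

4.39 months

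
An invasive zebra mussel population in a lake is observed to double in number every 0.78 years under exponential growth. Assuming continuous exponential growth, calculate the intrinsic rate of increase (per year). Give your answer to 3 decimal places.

r = ln(2)/t_d = 0.6931/0.78 = 0.88865.

0.889 per year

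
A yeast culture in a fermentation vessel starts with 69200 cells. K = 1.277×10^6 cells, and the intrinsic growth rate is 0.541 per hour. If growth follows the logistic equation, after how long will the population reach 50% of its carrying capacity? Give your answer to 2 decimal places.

5.29 hours

A = (K − N₀)/N₀ = (1.277×10^6 − 69200)/69200 = 17.454.
Solve 1.277×10^6/(1 + 17.454·e^(−0.541t)) = 638500: 1 + 17.454·e^(−0.541t) = 2, so e^(−0.541t) = 0.0572943.
−0.541·t = ln(0.0572943) = -2.8596, so t = 2.8596/0.541 = 5.2857.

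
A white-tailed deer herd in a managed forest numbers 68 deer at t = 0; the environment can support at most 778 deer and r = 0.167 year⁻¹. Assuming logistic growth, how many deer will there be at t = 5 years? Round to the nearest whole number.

141 deer

A = (K − N₀)/N₀ = (778 − 68)/68 = 10.441.
N(t) = K/(1 + A·e^(−rt)) = 778/(1 + 10.441×e^(−0.167×5)).
e^(−0.835) = 0.43387; denominator = 1 + 10.441×0.43387 = 5.5302.
N = 778/5.5302 = 140.683.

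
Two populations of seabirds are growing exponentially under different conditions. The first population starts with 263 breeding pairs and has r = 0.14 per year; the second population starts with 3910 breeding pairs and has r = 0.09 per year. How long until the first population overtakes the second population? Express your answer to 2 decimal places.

Set 263·e^(0.14t) = 3910·e^(0.09t).
e^((0.14 − 0.09)t) = 3910/263 → e^(0.05·t) = 14.867.
0.05·t = ln(14.867) = 2.6991, so t = 2.6991/0.05 = 53.983.

53.98 years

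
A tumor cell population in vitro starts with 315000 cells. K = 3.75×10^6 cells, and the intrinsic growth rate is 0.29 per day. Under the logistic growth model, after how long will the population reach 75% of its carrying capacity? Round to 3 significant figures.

A = (K − N₀)/N₀ = (3.75×10^6 − 315000)/315000 = 10.905.
Solve 3.75×10^6/(1 + 10.905·e^(−0.29t)) = 2.8125×10^6: 1 + 10.905·e^(−0.29t) = 1.3333, so e^(−0.29t) = 0.0305677.
−0.29·t = ln(0.0305677) = -3.4878, so t = 3.4878/0.29 = 12.027.

12.0 days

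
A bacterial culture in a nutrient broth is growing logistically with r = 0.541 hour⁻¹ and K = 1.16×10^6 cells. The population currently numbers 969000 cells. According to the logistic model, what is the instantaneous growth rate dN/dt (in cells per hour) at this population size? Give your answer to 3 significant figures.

86300 cells per hour

dN/dt = rN(1 − N/K) = 0.541 × 969000 × (1 − 969000/1.16×10^6).
1 − 969000/1.16×10^6 = 0.16466; dN/dt = 0.541 × 969000 × 0.16466 = 86317.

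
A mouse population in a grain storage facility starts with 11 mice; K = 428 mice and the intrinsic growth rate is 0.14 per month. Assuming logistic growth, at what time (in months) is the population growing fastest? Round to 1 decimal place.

26.0 months

Logistic growth is fastest at N = K/2 = 214.
A = (K − N₀)/N₀ = 37.909. Set K/(1 + A·e^(−rt)) = K/2 → A·e^(−rt) = 1.
e^(−0.14t) = 1/37.909 = 0.0263789, so t = ln(37.909)/0.14 = 3.6352/0.14 = 25.966.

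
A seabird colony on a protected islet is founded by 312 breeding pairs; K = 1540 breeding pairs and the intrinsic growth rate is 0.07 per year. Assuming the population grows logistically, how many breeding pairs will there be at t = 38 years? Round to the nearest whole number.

A = (K − N₀)/N₀ = (1540 − 312)/312 = 3.9359.
N(t) = K/(1 + A·e^(−rt)) = 1540/(1 + 3.9359×e^(−0.07×38)).
e^(−2.66) = 0.069948; denominator = 1 + 3.9359×0.069948 = 1.2753.
N = 1540/1.2753 = 1207.55.

1208 breeding pairs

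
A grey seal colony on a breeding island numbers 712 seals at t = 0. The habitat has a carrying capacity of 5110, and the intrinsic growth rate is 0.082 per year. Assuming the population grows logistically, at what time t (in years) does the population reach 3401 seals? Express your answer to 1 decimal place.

A = (K − N₀)/N₀ = (5110 − 712)/712 = 6.177.
Solve 5110/(1 + 6.177·e^(−0.082t)) = 3401: 1 + 6.177·e^(−0.082t) = 1.5025, so e^(−0.082t) = 0.0813505.
−0.082·t = ln(0.0813505) = -2.509, so t = 2.509/0.082 = 30.597.

30.6 years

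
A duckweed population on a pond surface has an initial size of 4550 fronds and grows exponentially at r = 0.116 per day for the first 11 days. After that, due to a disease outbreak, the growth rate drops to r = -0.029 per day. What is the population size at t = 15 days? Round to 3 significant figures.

14500 fronds

Phase 1: N(11) = 4550·e^(0.116×11) = 4550·e^1.276 = 16299.4.
Phase 2 runs for 15 − 11 = 4 days at r = -0.029.
N(15) = 16299.4·e^(-0.029×4) = 16299.4·e^-0.116 = 14514.2.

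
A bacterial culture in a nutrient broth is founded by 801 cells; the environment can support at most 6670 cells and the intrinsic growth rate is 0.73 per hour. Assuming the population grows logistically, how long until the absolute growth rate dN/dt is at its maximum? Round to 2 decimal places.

2.73 hours

Logistic growth is fastest at N = K/2 = 3335.
A = (K − N₀)/N₀ = 7.3271. Set K/(1 + A·e^(−rt)) = K/2 → A·e^(−rt) = 1.
e^(−0.73t) = 1/7.3271 = 0.13648, so t = ln(7.3271)/0.73 = 1.9916/0.73 = 2.7282.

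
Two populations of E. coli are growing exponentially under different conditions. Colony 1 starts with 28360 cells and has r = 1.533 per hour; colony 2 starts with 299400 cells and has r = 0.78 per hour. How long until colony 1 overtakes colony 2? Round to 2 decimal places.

3.13 hours

Set 28360·e^(1.533t) = 299400·e^(0.78t).
e^((1.533 − 0.78)t) = 299400/28360 → e^(0.753·t) = 10.557.
0.753·t = ln(10.557) = 2.3568, so t = 2.3568/0.753 = 3.1299.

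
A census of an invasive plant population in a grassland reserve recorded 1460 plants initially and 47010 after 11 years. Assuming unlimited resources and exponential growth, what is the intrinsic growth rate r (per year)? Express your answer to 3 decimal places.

From N(t) = N₀·e^(rt): e^(r·11) = 47010/1460 = 32.199.
r·11 = ln(32.199) = 3.4719, so r = 3.4719/11 = 0.31563.

0.316 per year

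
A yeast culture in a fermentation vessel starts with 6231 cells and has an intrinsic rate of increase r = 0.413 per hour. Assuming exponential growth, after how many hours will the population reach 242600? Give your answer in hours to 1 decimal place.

8.9 hours

Set N₀·e^(rt) = 242600: e^(0.413·t) = 242600/6231 = 38.934.
0.413·t = ln(38.934) = 3.6619, so t = 3.6619/0.413 = 8.8665.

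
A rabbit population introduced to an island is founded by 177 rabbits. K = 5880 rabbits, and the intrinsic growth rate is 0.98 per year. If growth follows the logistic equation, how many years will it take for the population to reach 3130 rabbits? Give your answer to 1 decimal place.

A = (K − N₀)/N₀ = (5880 − 177)/177 = 32.22.
Solve 5880/(1 + 32.22·e^(−0.98t)) = 3130: 1 + 32.22·e^(−0.98t) = 1.8786, so e^(−0.98t) = 0.0272683.
−0.98·t = ln(0.0272683) = -3.602, so t = 3.602/0.98 = 3.6755.

3.7 years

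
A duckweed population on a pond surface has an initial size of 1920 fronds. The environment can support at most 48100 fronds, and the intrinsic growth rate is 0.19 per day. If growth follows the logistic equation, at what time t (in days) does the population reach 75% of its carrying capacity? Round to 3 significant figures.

A = (K − N₀)/N₀ = (48100 − 1920)/1920 = 24.052.
Solve 48100/(1 + 24.052·e^(−0.19t)) = 36075: 1 + 24.052·e^(−0.19t) = 1.3333, so e^(−0.19t) = 0.0138588.
−0.19·t = ln(0.0138588) = -4.2788, so t = 4.2788/0.19 = 22.52.

22.5 days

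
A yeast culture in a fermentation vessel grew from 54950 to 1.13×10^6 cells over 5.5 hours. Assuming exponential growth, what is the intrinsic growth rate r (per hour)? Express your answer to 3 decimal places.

From N(t) = N₀·e^(rt): e^(r·5.5) = 1.13×10^6/54950 = 20.564.
r·5.5 = ln(20.564) = 3.0235, so r = 3.0235/5.5 = 0.54974.

0.550 per hour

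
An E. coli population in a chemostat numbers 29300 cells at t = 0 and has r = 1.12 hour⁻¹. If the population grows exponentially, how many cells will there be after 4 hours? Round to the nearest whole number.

2585276 cells

N(t) = N₀·e^(rt) = 29300 × e^(1.12×4) = 29300 × e^4.48.
e^4.48 ≈ 88.235, so N ≈ 29300 × 88.235 = 2.585276×10^6.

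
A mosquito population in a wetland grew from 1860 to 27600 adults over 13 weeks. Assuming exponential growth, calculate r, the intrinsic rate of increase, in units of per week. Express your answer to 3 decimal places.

0.207 per week

From N(t) = N₀·e^(rt): e^(r·13) = 27600/1860 = 14.839.
r·13 = ln(14.839) = 2.6972, so r = 2.6972/13 = 0.20748.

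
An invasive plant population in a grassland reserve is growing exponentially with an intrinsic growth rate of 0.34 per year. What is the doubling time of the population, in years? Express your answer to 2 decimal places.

Doubling time t_d = ln(2)/r = 0.6931/0.34 = 2.0387.

2.04 years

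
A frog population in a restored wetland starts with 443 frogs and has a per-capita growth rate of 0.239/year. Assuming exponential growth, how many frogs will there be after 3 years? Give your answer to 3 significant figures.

N(t) = N₀·e^(rt) = 443 × e^(0.239×3) = 443 × e^0.717.
e^0.717 ≈ 2.0483, so N ≈ 443 × 2.0483 = 907.388.

907 frogs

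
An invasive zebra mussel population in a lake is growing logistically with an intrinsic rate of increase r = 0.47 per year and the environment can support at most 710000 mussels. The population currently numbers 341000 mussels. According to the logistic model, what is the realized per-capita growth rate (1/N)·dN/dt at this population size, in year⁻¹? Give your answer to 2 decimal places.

(1/N)·dN/dt = r(1 − N/K) = 0.47 × (1 − 341000/710000).
= 0.47 × 0.51972 = 0.24427.

0.24 per year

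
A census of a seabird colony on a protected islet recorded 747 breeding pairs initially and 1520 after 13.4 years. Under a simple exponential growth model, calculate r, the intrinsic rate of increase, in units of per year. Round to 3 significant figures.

From N(t) = N₀·e^(rt): e^(r·13.4) = 1520/747 = 2.0348.
r·13.4 = ln(2.0348) = 0.7104, so r = 0.7104/13.4 = 0.053015.

0.0530 per year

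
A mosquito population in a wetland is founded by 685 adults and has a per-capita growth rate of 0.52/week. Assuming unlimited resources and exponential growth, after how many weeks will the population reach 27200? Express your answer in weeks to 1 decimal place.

Set N₀·e^(rt) = 27200: e^(0.52·t) = 27200/685 = 39.708.
0.52·t = ln(39.708) = 3.6816, so t = 3.6816/0.52 = 7.0799.

7.1 weeks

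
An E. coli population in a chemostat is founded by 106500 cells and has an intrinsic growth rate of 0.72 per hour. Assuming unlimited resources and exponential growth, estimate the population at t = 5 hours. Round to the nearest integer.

N(t) = N₀·e^(rt) = 106500 × e^(0.72×5) = 106500 × e^3.6.
e^3.6 ≈ 36.598, so N ≈ 106500 × 36.598 = 3.897712×10^6.

3897712 cells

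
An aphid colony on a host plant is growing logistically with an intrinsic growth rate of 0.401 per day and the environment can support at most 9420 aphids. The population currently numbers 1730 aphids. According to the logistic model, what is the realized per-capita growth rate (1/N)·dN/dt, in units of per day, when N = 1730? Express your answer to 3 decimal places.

(1/N)·dN/dt = r(1 − N/K) = 0.401 × (1 − 1730/9420).
= 0.401 × 0.81635 = 0.32736.

0.327 per day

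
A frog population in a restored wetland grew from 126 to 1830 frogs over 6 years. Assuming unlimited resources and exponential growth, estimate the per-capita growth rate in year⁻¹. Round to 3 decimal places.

From N(t) = N₀·e^(rt): e^(r·6) = 1830/126 = 14.524.
r·6 = ln(14.524) = 2.6758, so r = 2.6758/6 = 0.44596.

0.446 per year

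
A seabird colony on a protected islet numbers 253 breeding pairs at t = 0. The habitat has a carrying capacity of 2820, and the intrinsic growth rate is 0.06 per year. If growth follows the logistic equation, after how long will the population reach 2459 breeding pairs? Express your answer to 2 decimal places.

70.60 years

A = (K − N₀)/N₀ = (2820 − 253)/253 = 10.146.
Solve 2820/(1 + 10.146·e^(−0.06t)) = 2459: 1 + 10.146·e^(−0.06t) = 1.1468, so e^(−0.06t) = 0.0144692.
−0.06·t = ln(0.0144692) = -4.2357, so t = 4.2357/0.06 = 70.596.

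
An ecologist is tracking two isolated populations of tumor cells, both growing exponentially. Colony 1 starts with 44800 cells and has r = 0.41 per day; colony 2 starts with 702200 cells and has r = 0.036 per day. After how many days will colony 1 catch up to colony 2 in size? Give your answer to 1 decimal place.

Set 44800·e^(0.41t) = 702200·e^(0.036t).
e^((0.41 − 0.036)t) = 702200/44800 → e^(0.374·t) = 15.674.
0.374·t = ln(15.674) = 2.752, so t = 2.752/0.374 = 7.3583.

7.4 days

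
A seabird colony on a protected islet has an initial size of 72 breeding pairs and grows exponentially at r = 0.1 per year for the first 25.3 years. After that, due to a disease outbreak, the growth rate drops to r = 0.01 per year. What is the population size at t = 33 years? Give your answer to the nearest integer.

976 breeding pairs

Phase 1: N(25.3) = 72·e^(0.1×25.3) = 72·e^2.53 = 903.852.
Phase 2 runs for 33 − 25.3 = 7.7 years at r = 0.01.
N(33) = 903.852·e^(0.01×7.7) = 903.852·e^0.077 = 976.199.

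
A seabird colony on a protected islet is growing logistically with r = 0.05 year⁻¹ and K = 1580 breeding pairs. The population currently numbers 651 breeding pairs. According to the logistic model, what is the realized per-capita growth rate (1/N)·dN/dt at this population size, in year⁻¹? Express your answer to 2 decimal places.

0.03 per year

(1/N)·dN/dt = r(1 − N/K) = 0.05 × (1 − 651/1580).
= 0.05 × 0.58797 = 0.029399.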